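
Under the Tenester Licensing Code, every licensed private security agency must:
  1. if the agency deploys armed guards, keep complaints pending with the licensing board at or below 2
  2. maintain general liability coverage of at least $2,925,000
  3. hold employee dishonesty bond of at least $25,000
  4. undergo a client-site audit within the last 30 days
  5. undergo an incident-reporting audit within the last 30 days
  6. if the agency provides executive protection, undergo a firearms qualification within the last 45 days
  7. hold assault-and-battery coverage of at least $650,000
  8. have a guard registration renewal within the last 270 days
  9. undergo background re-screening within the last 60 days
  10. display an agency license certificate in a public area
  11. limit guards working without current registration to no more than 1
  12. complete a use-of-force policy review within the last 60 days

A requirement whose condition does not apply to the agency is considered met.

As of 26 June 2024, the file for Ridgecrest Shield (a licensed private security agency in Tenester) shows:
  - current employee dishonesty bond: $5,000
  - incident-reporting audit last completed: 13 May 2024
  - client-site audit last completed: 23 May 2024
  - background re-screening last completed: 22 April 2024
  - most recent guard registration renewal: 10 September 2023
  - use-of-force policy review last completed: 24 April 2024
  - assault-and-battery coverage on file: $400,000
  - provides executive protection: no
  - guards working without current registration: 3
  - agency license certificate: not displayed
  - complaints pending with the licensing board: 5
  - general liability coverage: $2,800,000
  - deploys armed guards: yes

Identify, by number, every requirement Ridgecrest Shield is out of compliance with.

1. condition 'deploys armed guards' holds; complaints pending with the licensing board 5 > 2 → not met
2. general liability coverage $2,800,000 < $2,925,000 → not met
3. employee dishonesty bond $5,000 < $25,000 → not met
4. client-site audit 34 days ago vs limit 30 → not met
5. incident-reporting audit 44 days ago vs limit 30 → not met
6. condition 'provides executive protection' does not hold → requirement n/a → met
7. assault-and-battery coverage $400,000 < $650,000 → not met
8. guard registration renewal 290 days ago vs limit 270 → not met
9. background re-screening 65 days ago vs limit 60 → not met
10. agency license certificate absent → not met
11. guards working without current registration 3 > 1 → not met
12. use-of-force policy review 63 days ago vs limit 60 → not met
Not met: 1, 2, 3, 4, 5, 7, 8, 9, 10, 11, 12

1, 2, 3, 4, 5, 7, 8, 9, 10, 11, 12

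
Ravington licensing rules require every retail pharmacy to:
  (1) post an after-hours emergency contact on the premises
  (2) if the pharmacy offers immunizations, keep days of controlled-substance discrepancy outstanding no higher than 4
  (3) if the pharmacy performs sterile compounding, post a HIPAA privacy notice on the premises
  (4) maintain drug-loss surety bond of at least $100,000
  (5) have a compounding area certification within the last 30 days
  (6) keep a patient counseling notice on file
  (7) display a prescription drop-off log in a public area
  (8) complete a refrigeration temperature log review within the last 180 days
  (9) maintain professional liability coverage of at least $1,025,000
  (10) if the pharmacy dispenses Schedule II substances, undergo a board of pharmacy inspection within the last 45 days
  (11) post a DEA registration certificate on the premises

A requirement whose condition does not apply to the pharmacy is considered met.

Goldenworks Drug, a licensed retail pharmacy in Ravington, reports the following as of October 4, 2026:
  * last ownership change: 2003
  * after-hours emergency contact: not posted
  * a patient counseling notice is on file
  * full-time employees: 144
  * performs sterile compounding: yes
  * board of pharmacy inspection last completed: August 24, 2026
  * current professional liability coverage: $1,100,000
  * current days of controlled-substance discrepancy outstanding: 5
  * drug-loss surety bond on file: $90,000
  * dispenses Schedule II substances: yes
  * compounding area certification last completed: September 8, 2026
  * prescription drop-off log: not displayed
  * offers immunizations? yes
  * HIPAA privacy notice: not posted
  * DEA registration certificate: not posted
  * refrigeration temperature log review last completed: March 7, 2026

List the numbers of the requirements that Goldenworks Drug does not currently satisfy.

1, 2, 3, 4, 7, 8, 11

1. after-hours emergency contact absent → not met
2. condition 'offers immunizations' holds; days of controlled-substance discrepancy outstanding 5 > 4 → not met
3. condition 'performs sterile compounding' holds; HIPAA privacy notice absent → not met
4. drug-loss surety bond $90,000 < $100,000 → not met
5. compounding area certification 26 days ago vs limit 30 → met
6. patient counseling notice present → met
7. prescription drop-off log absent → not met
8. refrigeration temperature log review 211 days ago vs limit 180 → not met
9. professional liability coverage $1,100,000 ≥ $1,025,000 → met
10. condition 'dispenses Schedule II substances' holds; board of pharmacy inspection 41 days ago vs limit 45 → met
11. DEA registration certificate absent → not met
Not met: 1, 2, 3, 4, 7, 8, 11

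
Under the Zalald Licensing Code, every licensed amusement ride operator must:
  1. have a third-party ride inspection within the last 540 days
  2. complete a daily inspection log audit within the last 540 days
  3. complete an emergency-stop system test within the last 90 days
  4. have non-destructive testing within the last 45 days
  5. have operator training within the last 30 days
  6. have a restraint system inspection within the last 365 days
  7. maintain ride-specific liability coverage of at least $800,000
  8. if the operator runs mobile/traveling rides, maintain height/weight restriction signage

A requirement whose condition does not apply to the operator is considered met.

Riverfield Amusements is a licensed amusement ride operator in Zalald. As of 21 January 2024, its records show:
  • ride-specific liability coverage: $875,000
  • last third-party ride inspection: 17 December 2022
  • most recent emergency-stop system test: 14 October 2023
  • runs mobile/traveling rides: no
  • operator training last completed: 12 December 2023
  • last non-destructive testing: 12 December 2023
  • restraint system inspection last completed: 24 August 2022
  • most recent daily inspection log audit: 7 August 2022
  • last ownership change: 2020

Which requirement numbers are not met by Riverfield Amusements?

3, 5, 6

1. third-party ride inspection 400 days ago vs limit 540 → met
2. daily inspection log audit 532 days ago vs limit 540 → met
3. emergency-stop system test 99 days ago vs limit 90 → not met
4. non-destructive testing 40 days ago vs limit 45 → met
5. operator training 40 days ago vs limit 30 → not met
6. restraint system inspection 515 days ago vs limit 365 → not met
7. ride-specific liability coverage $875,000 ≥ $800,000 → met
8. condition 'runs mobile/traveling rides' does not hold → requirement n/a → met
Not met: 3, 5, 6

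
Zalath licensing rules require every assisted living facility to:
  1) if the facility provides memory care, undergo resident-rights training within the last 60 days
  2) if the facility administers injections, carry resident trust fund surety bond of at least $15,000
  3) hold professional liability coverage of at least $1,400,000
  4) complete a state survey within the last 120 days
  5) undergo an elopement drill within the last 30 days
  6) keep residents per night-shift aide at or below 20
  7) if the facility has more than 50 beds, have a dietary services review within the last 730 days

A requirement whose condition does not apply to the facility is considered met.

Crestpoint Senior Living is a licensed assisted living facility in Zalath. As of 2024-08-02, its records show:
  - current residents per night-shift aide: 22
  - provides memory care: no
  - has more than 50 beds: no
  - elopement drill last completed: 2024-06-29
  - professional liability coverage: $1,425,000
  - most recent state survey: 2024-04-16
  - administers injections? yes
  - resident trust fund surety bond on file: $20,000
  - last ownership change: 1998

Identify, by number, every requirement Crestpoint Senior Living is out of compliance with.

5, 6

1. condition 'provides memory care' does not hold → requirement n/a → met
2. condition 'administers injections' holds; resident trust fund surety bond $20,000 ≥ $15,000 → met
3. professional liability coverage $1,425,000 ≥ $1,400,000 → met
4. state survey 108 days ago vs limit 120 → met
5. elopement drill 34 days ago vs limit 30 → not met
6. residents per night-shift aide 22 > 20 → not met
7. condition 'has more than 50 beds' does not hold → requirement n/a → met
Not met: 5, 6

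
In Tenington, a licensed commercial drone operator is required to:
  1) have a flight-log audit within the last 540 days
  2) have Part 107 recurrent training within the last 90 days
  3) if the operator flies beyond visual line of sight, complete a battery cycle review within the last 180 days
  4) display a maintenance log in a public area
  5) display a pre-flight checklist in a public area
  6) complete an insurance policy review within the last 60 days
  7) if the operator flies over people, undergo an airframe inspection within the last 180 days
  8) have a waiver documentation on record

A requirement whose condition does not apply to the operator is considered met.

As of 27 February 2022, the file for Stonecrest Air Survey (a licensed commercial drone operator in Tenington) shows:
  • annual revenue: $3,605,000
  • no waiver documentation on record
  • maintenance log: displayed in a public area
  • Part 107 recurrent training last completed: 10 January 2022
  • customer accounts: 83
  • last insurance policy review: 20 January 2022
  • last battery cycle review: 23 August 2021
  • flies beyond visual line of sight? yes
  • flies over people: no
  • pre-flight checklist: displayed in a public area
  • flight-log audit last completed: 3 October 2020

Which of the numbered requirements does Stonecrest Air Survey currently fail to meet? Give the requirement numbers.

3, 8

1. flight-log audit 512 days ago vs limit 540 → met
2. Part 107 recurrent training 48 days ago vs limit 90 → met
3. condition 'flies beyond visual line of sight' holds; battery cycle review 188 days ago vs limit 180 → not met
4. maintenance log present → met
5. pre-flight checklist present → met
6. insurance policy review 38 days ago vs limit 60 → met
7. condition 'flies over people' does not hold → requirement n/a → met
8. waiver documentation absent → not met
Not met: 3, 8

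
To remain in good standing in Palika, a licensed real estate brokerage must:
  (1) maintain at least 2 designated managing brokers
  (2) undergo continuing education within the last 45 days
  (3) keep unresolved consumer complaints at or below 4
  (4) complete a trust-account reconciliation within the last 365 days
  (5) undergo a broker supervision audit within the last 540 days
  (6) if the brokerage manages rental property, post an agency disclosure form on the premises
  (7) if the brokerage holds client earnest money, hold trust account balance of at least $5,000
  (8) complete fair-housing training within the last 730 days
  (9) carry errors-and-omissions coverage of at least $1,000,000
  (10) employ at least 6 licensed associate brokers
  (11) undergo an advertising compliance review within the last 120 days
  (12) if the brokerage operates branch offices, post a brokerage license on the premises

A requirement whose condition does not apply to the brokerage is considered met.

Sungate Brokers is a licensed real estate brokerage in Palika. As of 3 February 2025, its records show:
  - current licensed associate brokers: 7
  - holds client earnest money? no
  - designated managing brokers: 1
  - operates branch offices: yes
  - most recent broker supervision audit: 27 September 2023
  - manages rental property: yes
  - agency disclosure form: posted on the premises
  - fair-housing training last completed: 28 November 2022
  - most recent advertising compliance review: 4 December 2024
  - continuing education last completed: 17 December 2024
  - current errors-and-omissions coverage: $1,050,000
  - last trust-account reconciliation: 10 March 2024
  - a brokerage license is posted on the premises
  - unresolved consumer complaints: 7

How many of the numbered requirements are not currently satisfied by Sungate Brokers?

1. designated managing brokers 1 < 2 → not met
2. continuing education 48 days ago vs limit 45 → not met
3. unresolved consumer complaints 7 > 4 → not met
4. trust-account reconciliation 330 days ago vs limit 365 → met
5. broker supervision audit 495 days ago vs limit 540 → met
6. condition 'manages rental property' holds; agency disclosure form present → met
7. condition 'holds client earnest money' does not hold → requirement n/a → met
8. fair-housing training 798 days ago vs limit 730 → not met
9. errors-and-omissions coverage $1,050,000 ≥ $1,000,000 → met
10. licensed associate brokers 7 ≥ 6 → met
11. advertising compliance review 61 days ago vs limit 120 → met
12. condition 'operates branch offices' holds; brokerage license present → met
Not met: 4 of 12

4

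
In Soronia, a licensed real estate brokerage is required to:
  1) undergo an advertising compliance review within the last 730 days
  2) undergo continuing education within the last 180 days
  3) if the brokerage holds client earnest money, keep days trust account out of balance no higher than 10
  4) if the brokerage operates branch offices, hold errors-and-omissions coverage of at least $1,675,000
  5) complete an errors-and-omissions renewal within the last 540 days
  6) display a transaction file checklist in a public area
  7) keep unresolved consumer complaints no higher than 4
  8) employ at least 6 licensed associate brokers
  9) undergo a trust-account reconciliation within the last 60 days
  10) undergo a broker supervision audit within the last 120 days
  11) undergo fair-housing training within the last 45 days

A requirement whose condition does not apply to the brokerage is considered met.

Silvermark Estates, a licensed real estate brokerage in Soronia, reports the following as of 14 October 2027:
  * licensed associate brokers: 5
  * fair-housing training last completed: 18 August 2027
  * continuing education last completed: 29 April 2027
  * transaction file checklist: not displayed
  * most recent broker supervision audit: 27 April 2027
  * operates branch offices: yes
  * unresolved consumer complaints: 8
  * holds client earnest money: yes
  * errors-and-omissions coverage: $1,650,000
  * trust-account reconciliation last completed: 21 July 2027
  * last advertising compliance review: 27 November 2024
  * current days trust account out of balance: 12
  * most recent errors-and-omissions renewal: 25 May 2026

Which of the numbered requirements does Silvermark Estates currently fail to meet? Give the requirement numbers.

1, 3, 4, 6, 7, 8, 9, 10, 11

1. advertising compliance review 1051 days ago vs limit 730 → not met
2. continuing education 168 days ago vs limit 180 → met
3. condition 'holds client earnest money' holds; days trust account out of balance 12 > 10 → not met
4. condition 'operates branch offices' holds; errors-and-omissions coverage $1,650,000 < $1,675,000 → not met
5. errors-and-omissions renewal 507 days ago vs limit 540 → met
6. transaction file checklist absent → not met
7. unresolved consumer complaints 8 > 4 → not met
8. licensed associate brokers 5 < 6 → not met
9. trust-account reconciliation 85 days ago vs limit 60 → not met
10. broker supervision audit 170 days ago vs limit 120 → not met
11. fair-housing training 57 days ago vs limit 45 → not met
Not met: 1, 3, 4, 6, 7, 8, 9, 10, 11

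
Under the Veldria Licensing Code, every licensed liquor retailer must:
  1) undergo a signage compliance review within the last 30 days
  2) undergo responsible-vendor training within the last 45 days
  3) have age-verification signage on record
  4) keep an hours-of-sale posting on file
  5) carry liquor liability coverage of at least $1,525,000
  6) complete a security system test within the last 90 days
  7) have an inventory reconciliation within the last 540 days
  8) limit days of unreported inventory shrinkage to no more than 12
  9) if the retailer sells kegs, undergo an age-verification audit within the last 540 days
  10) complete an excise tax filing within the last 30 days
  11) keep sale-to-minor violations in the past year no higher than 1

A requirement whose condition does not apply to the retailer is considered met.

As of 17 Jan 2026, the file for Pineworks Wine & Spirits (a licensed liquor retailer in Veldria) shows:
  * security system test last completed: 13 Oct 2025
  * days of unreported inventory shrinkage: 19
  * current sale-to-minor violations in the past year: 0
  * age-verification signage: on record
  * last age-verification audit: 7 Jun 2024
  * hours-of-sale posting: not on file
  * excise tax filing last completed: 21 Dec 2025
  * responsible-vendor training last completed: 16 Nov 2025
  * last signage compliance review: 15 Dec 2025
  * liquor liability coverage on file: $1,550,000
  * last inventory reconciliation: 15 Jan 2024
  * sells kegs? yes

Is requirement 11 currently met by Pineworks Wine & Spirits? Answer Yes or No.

11. sale-to-minor violations in the past year 0 ≤ 1 → met

Yes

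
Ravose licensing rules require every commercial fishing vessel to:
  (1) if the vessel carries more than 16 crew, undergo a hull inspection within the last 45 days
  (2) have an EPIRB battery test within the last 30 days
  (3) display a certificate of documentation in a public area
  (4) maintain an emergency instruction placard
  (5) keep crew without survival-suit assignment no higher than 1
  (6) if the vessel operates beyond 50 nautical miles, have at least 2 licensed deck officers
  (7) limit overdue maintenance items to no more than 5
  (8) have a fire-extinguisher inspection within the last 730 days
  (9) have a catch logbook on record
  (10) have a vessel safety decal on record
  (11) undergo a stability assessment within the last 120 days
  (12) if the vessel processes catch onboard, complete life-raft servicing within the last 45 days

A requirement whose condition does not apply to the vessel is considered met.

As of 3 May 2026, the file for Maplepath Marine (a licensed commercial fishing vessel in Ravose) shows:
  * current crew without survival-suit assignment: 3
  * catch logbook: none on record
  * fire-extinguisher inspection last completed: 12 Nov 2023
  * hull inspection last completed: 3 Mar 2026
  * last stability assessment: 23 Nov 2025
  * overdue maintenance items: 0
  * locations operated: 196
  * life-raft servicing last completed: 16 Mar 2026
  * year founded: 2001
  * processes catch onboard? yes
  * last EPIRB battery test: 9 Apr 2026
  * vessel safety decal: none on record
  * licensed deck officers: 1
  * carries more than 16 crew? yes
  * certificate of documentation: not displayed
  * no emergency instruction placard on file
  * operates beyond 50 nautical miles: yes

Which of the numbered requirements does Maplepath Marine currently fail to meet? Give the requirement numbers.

1, 3, 4, 5, 6, 8, 9, 10, 11, 12

1. condition 'carries more than 16 crew' holds; hull inspection 61 days ago vs limit 45 → not met
2. EPIRB battery test 24 days ago vs limit 30 → met
3. certificate of documentation absent → not met
4. emergency instruction placard absent → not met
5. crew without survival-suit assignment 3 > 1 → not met
6. condition 'operates beyond 50 nautical miles' holds; licensed deck officers 1 < 2 → not met
7. overdue maintenance items 0 ≤ 5 → met
8. fire-extinguisher inspection 903 days ago vs limit 730 → not met
9. catch logbook absent → not met
10. vessel safety decal absent → not met
11. stability assessment 161 days ago vs limit 120 → not met
12. condition 'processes catch onboard' holds; life-raft servicing 48 days ago vs limit 45 → not met
Not met: 1, 3, 4, 5, 6, 8, 9, 10, 11, 12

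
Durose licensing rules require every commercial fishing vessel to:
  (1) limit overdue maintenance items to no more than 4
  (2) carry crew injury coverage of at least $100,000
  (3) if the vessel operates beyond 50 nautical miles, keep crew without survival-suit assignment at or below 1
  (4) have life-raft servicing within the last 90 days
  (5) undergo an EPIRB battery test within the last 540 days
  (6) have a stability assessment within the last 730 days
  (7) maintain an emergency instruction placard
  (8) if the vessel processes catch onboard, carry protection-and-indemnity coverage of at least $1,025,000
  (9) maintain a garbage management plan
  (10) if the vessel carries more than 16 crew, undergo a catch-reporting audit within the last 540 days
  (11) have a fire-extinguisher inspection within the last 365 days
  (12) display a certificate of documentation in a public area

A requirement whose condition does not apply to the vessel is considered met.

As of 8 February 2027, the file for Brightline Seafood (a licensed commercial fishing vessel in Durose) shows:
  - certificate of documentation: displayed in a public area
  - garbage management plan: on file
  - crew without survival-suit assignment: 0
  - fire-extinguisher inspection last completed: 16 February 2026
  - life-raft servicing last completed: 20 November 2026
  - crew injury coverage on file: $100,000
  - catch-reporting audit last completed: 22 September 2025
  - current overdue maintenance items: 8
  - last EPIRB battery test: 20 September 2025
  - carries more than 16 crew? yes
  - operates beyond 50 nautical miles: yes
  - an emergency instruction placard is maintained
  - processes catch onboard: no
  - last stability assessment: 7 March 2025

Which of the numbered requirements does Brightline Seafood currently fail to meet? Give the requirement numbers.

1. overdue maintenance items 8 > 4 → not met
2. crew injury coverage $100,000 ≥ $100,000 → met
3. condition 'operates beyond 50 nautical miles' holds; crew without survival-suit assignment 0 ≤ 1 → met
4. life-raft servicing 80 days ago vs limit 90 → met
5. EPIRB battery test 506 days ago vs limit 540 → met
6. stability assessment 703 days ago vs limit 730 → met
7. emergency instruction placard present → met
8. condition 'processes catch onboard' does not hold → requirement n/a → met
9. garbage management plan present → met
10. condition 'carries more than 16 crew' holds; catch-reporting audit 504 days ago vs limit 540 → met
11. fire-extinguisher inspection 357 days ago vs limit 365 → met
12. certificate of documentation present → met
Not met: 1

1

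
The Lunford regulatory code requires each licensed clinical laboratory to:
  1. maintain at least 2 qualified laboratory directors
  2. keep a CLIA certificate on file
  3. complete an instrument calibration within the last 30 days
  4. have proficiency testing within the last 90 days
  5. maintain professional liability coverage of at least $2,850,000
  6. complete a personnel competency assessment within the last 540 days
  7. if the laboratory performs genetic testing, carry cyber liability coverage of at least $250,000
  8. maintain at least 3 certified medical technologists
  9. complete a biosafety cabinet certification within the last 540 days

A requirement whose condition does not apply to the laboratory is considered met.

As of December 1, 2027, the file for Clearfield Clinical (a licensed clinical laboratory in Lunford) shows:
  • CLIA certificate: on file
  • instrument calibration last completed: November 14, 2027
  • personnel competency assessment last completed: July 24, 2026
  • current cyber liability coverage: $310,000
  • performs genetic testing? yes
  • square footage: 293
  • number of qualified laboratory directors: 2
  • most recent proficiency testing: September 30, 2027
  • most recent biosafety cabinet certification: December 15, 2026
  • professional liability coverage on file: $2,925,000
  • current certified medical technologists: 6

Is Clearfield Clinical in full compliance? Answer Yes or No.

Yes

1. qualified laboratory directors 2 ≥ 2 → met
2. CLIA certificate present → met
3. instrument calibration 17 days ago vs limit 30 → met
4. proficiency testing 62 days ago vs limit 90 → met
5. professional liability coverage $2,925,000 ≥ $2,850,000 → met
6. personnel competency assessment 495 days ago vs limit 540 → met
7. condition 'performs genetic testing' holds; cyber liability coverage $310,000 ≥ $250,000 → met
8. certified medical technologists 6 ≥ 3 → met
9. biosafety cabinet certification 351 days ago vs limit 540 → met
All met.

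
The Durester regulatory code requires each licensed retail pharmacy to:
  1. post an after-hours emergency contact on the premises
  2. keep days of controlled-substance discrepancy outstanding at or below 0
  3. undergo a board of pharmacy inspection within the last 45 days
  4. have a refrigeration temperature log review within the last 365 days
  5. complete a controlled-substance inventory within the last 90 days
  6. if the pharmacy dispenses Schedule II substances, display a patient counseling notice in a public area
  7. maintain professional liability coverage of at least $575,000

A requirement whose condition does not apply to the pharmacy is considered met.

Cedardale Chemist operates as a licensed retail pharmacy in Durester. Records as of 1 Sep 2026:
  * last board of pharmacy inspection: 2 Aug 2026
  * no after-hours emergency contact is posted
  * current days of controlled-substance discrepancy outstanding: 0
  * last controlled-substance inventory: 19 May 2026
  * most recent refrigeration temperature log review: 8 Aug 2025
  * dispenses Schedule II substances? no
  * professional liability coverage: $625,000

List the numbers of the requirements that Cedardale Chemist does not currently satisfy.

1. after-hours emergency contact absent → not met
2. days of controlled-substance discrepancy outstanding 0 ≤ 0 → met
3. board of pharmacy inspection 30 days ago vs limit 45 → met
4. refrigeration temperature log review 389 days ago vs limit 365 → not met
5. controlled-substance inventory 105 days ago vs limit 90 → not met
6. condition 'dispenses Schedule II substances' does not hold → requirement n/a → met
7. professional liability coverage $625,000 ≥ $575,000 → met
Not met: 1, 4, 5

1, 4, 5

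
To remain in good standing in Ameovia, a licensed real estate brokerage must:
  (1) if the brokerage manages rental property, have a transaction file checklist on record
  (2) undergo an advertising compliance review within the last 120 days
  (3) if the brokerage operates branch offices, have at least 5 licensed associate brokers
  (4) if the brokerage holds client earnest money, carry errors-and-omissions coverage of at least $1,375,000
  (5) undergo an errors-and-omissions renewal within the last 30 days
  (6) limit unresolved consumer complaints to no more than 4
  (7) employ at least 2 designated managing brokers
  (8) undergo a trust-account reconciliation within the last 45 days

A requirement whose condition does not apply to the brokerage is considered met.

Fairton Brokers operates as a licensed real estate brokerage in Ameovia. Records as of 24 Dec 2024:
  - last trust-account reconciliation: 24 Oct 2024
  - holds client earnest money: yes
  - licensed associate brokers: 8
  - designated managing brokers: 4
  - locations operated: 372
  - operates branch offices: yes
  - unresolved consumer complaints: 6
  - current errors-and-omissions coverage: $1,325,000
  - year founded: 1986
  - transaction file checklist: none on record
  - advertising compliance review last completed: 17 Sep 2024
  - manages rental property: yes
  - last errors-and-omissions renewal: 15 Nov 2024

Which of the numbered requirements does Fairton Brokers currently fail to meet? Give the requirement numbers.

1, 4, 5, 6, 8

1. condition 'manages rental property' holds; transaction file checklist absent → not met
2. advertising compliance review 98 days ago vs limit 120 → met
3. condition 'operates branch offices' holds; licensed associate brokers 8 ≥ 5 → met
4. condition 'holds client earnest money' holds; errors-and-omissions coverage $1,325,000 < $1,375,000 → not met
5. errors-and-omissions renewal 39 days ago vs limit 30 → not met
6. unresolved consumer complaints 6 > 4 → not met
7. designated managing brokers 4 ≥ 2 → met
8. trust-account reconciliation 61 days ago vs limit 45 → not met
Not met: 1, 4, 5, 6, 8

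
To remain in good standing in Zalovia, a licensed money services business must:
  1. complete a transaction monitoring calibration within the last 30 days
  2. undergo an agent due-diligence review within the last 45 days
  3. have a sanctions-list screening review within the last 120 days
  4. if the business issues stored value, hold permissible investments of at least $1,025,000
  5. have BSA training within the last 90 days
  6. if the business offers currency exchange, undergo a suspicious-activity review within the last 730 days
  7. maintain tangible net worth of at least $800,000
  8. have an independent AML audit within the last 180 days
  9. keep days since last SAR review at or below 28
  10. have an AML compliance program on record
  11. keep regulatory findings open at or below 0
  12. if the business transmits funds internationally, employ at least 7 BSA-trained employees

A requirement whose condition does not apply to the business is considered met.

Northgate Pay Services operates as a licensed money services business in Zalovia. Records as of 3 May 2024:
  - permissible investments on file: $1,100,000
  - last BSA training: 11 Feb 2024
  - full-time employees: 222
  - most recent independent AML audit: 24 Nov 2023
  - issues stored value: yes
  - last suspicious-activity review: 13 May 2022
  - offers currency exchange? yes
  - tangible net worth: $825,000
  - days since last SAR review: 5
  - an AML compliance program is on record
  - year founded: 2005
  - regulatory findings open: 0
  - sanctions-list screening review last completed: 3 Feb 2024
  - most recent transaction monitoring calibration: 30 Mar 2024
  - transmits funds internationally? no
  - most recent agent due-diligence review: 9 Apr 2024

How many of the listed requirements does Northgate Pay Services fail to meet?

1. transaction monitoring calibration 34 days ago vs limit 30 → not met
2. agent due-diligence review 24 days ago vs limit 45 → met
3. sanctions-list screening review 90 days ago vs limit 120 → met
4. condition 'issues stored value' holds; permissible investments $1,100,000 ≥ $1,025,000 → met
5. BSA training 82 days ago vs limit 90 → met
6. condition 'offers currency exchange' holds; suspicious-activity review 721 days ago vs limit 730 → met
7. tangible net worth $825,000 ≥ $800,000 → met
8. independent AML audit 161 days ago vs limit 180 → met
9. days since last SAR review 5 ≤ 28 → met
10. AML compliance program present → met
11. regulatory findings open 0 ≤ 0 → met
12. condition 'transmits funds internationally' does not hold → requirement n/a → met
Not met: 1 of 12

1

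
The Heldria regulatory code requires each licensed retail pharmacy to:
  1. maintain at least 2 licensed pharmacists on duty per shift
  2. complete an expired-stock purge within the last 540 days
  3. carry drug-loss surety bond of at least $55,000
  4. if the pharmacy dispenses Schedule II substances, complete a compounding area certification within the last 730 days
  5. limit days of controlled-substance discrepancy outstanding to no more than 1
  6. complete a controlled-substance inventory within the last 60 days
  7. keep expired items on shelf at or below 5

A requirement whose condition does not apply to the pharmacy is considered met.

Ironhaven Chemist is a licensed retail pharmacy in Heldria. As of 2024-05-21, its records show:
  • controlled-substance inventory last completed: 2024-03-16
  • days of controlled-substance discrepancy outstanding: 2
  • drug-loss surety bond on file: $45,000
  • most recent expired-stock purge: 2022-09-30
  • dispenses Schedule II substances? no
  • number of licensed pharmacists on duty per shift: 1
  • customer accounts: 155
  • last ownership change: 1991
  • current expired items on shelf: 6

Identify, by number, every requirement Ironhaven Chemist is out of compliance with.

1, 2, 3, 5, 6, 7

1. licensed pharmacists on duty per shift 1 < 2 → not met
2. expired-stock purge 599 days ago vs limit 540 → not met
3. drug-loss surety bond $45,000 < $55,000 → not met
4. condition 'dispenses Schedule II substances' does not hold → requirement n/a → met
5. days of controlled-substance discrepancy outstanding 2 > 1 → not met
6. controlled-substance inventory 66 days ago vs limit 60 → not met
7. expired items on shelf 6 > 5 → not met
Not met: 1, 2, 3, 5, 6, 7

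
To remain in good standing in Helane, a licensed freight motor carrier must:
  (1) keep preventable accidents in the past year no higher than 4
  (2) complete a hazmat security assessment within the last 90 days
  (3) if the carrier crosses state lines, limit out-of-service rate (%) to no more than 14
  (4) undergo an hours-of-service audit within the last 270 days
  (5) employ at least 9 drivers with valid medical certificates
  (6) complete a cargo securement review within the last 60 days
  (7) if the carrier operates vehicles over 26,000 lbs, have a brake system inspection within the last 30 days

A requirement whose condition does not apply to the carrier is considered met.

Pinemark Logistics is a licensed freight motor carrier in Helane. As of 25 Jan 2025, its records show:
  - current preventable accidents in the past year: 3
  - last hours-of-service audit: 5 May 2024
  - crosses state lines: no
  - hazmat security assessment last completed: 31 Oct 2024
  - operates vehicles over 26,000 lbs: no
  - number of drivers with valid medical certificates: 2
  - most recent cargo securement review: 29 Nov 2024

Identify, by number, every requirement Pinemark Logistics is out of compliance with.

5

1. preventable accidents in the past year 3 ≤ 4 → met
2. hazmat security assessment 86 days ago vs limit 90 → met
3. condition 'crosses state lines' does not hold → requirement n/a → met
4. hours-of-service audit 265 days ago vs limit 270 → met
5. drivers with valid medical certificates 2 < 9 → not met
6. cargo securement review 57 days ago vs limit 60 → met
7. condition 'operates vehicles over 26,000 lbs' does not hold → requirement n/a → met
Not met: 5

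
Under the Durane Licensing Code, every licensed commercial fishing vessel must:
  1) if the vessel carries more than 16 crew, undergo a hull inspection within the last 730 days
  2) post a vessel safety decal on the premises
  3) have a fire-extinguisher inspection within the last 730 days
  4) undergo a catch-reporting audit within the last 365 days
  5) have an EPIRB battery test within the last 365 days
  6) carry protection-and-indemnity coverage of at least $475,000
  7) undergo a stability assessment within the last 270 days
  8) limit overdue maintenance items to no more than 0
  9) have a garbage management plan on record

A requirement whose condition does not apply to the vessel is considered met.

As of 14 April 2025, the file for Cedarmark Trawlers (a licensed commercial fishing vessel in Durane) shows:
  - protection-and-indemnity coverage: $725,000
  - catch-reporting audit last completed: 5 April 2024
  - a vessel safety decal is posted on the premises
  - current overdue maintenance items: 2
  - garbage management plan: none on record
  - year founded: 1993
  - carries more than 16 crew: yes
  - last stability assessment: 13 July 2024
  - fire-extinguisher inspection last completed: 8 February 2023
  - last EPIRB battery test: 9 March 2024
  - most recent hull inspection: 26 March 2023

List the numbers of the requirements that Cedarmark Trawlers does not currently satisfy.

1, 3, 4, 5, 7, 8, 9

1. condition 'carries more than 16 crew' holds; hull inspection 750 days ago vs limit 730 → not met
2. vessel safety decal present → met
3. fire-extinguisher inspection 796 days ago vs limit 730 → not met
4. catch-reporting audit 374 days ago vs limit 365 → not met
5. EPIRB battery test 401 days ago vs limit 365 → not met
6. protection-and-indemnity coverage $725,000 ≥ $475,000 → met
7. stability assessment 275 days ago vs limit 270 → not met
8. overdue maintenance items 2 > 0 → not met
9. garbage management plan absent → not met
Not met: 1, 3, 4, 5, 7, 8, 9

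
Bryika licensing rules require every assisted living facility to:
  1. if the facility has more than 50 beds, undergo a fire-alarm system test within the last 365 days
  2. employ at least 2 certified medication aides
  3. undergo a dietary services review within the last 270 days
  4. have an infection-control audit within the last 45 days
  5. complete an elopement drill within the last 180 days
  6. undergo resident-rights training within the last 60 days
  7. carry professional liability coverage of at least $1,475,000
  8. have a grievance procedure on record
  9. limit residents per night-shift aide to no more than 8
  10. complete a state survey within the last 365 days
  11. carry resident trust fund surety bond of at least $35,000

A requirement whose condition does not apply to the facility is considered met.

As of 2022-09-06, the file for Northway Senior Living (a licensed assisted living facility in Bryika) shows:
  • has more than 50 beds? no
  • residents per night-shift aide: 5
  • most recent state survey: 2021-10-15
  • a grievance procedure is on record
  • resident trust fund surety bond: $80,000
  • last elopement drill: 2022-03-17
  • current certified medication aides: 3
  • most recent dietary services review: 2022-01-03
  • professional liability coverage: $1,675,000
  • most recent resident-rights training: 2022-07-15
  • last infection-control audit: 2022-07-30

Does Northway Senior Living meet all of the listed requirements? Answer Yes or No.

Yes

1. condition 'has more than 50 beds' does not hold → requirement n/a → met
2. certified medication aides 3 ≥ 2 → met
3. dietary services review 246 days ago vs limit 270 → met
4. infection-control audit 38 days ago vs limit 45 → met
5. elopement drill 173 days ago vs limit 180 → met
6. resident-rights training 53 days ago vs limit 60 → met
7. professional liability coverage $1,675,000 ≥ $1,475,000 → met
8. grievance procedure present → met
9. residents per night-shift aide 5 ≤ 8 → met
10. state survey 326 days ago vs limit 365 → met
11. resident trust fund surety bond $80,000 ≥ $35,000 → met
All met.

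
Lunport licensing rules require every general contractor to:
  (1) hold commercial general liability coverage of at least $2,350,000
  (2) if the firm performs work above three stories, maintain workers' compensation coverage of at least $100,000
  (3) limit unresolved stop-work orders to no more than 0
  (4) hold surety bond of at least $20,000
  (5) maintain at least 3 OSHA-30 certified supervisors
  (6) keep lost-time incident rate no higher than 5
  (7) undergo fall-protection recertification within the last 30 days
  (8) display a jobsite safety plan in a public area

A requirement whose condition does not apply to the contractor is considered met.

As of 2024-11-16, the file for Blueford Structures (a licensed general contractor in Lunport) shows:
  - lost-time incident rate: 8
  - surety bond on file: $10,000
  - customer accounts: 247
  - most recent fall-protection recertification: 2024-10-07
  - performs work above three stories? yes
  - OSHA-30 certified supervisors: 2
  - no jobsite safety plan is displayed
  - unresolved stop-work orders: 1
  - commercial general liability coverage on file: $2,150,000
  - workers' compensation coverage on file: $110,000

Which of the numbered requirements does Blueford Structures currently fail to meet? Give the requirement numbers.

1, 3, 4, 5, 6, 7, 8

1. commercial general liability coverage $2,150,000 < $2,350,000 → not met
2. condition 'performs work above three stories' holds; workers' compensation coverage $110,000 ≥ $100,000 → met
3. unresolved stop-work orders 1 > 0 → not met
4. surety bond $10,000 < $20,000 → not met
5. OSHA-30 certified supervisors 2 < 3 → not met
6. lost-time incident rate 8 > 5 → not met
7. fall-protection recertification 40 days ago vs limit 30 → not met
8. jobsite safety plan absent → not met
Not met: 1, 3, 4, 5, 6, 7, 8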